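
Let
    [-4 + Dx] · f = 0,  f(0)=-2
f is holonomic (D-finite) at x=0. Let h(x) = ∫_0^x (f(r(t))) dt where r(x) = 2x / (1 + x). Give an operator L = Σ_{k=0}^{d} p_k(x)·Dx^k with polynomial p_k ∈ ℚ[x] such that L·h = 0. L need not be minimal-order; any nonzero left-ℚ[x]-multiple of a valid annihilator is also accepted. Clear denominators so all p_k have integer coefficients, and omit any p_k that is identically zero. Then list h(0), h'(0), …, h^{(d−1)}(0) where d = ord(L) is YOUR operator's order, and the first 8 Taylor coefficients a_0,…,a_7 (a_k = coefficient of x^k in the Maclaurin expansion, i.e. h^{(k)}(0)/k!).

L = -8·Dx + (1 + 2·x + x^2)·Dx^2  (order 2).
h: a_k = 0, -2, -8, -16, -44/3, -16/15, 88/15, -368/315, …
ICs: h(0) = 0, h′(0) = -2.

f: a_k = -2, -8, -16, -64/3, -64/3, -256/15, -512/45, -2048/315, …
h₀=f(r): pull back L_f along r ⇒ L₀.
∫: right-multiply L₀ by Dx.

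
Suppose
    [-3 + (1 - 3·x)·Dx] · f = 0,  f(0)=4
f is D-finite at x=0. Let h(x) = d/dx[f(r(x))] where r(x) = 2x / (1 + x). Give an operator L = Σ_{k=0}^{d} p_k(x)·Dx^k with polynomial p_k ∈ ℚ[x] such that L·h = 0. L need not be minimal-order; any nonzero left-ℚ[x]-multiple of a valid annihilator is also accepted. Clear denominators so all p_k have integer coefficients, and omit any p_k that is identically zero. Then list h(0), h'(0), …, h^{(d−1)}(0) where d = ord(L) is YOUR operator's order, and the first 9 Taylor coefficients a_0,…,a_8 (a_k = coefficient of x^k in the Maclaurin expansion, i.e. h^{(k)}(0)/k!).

L = 10 + (-1 + 5·x)·Dx  (order 1).
h: a_k = 24, 240, 1800, 12000, 75000, 450000, 2625000, 15000000, 84375000, …
ICs: h(0) = 24.

f: a_k = 4, 12, 36, 108, 324, 972, 2916, 8748, 26244, …
f∘r: x↦r, Dx↦Dx/r' in L_f ⇒ L₀.
h=h₀': d/dx-closure on L₀ ⇒ L.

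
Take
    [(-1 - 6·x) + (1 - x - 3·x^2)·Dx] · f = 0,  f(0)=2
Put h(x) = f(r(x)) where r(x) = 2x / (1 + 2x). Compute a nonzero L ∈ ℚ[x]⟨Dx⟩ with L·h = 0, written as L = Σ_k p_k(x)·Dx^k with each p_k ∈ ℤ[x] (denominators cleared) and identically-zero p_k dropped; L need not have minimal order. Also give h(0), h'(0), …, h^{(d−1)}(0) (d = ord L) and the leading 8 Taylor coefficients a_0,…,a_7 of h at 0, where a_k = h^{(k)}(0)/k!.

f: a_k = 2, 2, 8, 14, 38, 80, 194, 434, …
L₀ from L_f via x↦r, Dx↦r'^{-1}Dx.
L = (2 + 28·x) + (-1 - 4·x + 8·x^2 + 24·x^3)·Dx  (order 1).
h: a_k = 2, 4, 24, 0, 288, -576, 4608, -16128, …
ICs: h(0) = 2.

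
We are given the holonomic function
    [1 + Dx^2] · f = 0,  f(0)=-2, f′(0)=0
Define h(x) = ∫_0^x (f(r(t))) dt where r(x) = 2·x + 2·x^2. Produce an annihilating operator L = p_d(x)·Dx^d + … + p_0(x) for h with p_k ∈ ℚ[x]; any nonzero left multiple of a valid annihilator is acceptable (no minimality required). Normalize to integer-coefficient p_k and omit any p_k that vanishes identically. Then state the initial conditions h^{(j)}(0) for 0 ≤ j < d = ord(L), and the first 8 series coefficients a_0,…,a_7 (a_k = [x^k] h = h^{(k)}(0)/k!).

L = (4 + 24·x + 48·x^2 + 32·x^3)·Dx - 2·Dx^2 + (1 + 2·x)·Dx^3  (order 3).
h: a_k = 0, -2, 0, 4/3, 2, 8/15, -8/9, -352/315, …
ICs: h(0) = 0, h′(0) = -2, h′′(0) = 0.

f: a_k = -2, 0, 1, 0, -1/12, 0, 1/360, 0, …
f∘r: x↦r, Dx↦Dx/r' in L_f ⇒ L₀.
h=∫₀ˣh₀: take L = L₀·Dx.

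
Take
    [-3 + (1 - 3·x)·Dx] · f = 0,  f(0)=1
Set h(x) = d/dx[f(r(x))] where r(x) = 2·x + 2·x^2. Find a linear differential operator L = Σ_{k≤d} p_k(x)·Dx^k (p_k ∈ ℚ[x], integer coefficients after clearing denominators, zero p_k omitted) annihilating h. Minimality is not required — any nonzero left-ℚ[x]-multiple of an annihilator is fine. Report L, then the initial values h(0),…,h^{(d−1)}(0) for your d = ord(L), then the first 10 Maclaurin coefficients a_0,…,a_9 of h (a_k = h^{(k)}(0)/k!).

f: a_k = 1, 3, 9, 27, 81, 243, 729, 2187, 6561, 19683, …
Change of var in L_f (x↦r) gives L₀.
Differentiate: ansatz ord ≤ ord L₀ ⇒ L.
L = (14 + 36·x + 36·x^2) + (-1 + 4·x + 18·x^2 + 12·x^3)·Dx  (order 1).
h: a_k = 6, 84, 864, 7920, 68040, 561168, 4499712, 35344512, 273287520, 2087000640, …
ICs: h(0) = 6.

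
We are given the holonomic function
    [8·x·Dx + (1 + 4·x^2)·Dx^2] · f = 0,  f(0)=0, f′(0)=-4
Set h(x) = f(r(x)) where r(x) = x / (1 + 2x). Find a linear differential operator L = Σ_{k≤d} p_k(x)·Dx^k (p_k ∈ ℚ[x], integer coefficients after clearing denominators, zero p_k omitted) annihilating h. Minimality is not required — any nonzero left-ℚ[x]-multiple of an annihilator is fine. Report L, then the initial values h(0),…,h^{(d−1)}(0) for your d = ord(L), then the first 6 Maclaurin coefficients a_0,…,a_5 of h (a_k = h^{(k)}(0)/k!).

f: a_k = 0, -4, 0, 16/3, 0, -64/5, …
Substitute x→r, Dx→(1/r')Dx; clear ⇒ L₀.
L = (4 + 16·x)·Dx + (1 + 4·x + 8·x^2)·Dx^2  (order 2).
h: a_k = 0, -4, 8, -32/3, 0, 256/5, …
ICs: h(0) = 0, h′(0) = -4.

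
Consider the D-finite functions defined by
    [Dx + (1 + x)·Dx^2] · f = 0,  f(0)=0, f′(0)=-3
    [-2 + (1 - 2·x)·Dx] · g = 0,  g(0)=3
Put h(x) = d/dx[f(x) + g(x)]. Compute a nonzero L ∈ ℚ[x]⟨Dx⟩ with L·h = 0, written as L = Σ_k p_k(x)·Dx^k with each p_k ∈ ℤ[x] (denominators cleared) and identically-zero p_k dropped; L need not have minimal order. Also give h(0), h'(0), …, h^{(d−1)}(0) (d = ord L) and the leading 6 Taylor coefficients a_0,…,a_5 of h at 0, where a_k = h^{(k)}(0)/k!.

f: a_k = 0, -3, 3/2, -1, 3/4, -3/5, …
g: a_k = 3, 6, 12, 24, 48, 96, …
Weyl lclm of L_f,L_g ⇒ L₀ (ord ≤ 3).
Differentiate: ansatz ord ≤ ord L₀ ⇒ L.
L = (-32 - 8·x) + (-22 - 56·x - 16·x^2)·Dx + (5 - 3·x - 12·x^2 - 4·x^3)·Dx^2  (order 2).
h: a_k = 3, 27, 69, 195, 477, 1155, …
ICs: h(0) = 3, h′(0) = 27.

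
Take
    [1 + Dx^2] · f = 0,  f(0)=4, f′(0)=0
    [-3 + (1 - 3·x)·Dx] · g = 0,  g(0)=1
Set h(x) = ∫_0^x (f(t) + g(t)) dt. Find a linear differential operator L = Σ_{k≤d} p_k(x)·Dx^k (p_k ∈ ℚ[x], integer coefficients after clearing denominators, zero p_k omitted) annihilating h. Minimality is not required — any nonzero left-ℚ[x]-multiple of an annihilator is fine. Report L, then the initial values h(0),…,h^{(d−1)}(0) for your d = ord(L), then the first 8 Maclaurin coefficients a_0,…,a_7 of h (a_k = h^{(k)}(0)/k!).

L = (-165 + 18·x - 27·x^2)·Dx + (19 - 63·x + 27·x^2 - 27·x^3)·Dx^2 + (-165 + 18·x - 27·x^2)·Dx^3 + (19 - 63·x + 27·x^2 - 27·x^3)·Dx^4  (order 4).
h: a_k = 0, 5, 3/2, 7/3, 27/4, 487/30, 81/2, 131219/1260, …
ICs: h(0) = 0, h′(0) = 5, h′′(0) = 3, h′′′(0) = 14.

f: a_k = 4, 0, -2, 0, 1/6, 0, -1/180, 0, …
g: a_k = 1, 3, 9, 27, 81, 243, 729, 2187, …
h₀=f+g: left-lcm gives L₀, ord ≤ 3.
Integrate: L := L₀·Dx.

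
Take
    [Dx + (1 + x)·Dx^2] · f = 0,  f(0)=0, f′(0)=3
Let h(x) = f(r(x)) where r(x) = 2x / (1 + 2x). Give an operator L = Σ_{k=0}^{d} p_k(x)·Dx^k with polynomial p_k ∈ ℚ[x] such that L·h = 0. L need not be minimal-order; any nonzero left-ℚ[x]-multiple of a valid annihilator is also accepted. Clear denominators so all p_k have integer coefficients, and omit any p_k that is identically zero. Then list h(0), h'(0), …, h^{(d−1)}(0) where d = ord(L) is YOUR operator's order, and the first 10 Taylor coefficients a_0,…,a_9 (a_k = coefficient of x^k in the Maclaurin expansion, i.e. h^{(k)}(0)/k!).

L = (6 + 16·x)·Dx + (1 + 6·x + 8·x^2)·Dx^2  (order 2).
h: a_k = 0, 6, -18, 56, -180, 2976/5, -2016, 48768/7, -24480, 261632/3, …
ICs: h(0) = 0, h′(0) = 6.

f: a_k = 0, 3, -3/2, 1, -3/4, 3/5, -1/2, 3/7, -3/8, 1/3, …
f∘r: x↦r, Dx↦Dx/r' in L_f ⇒ L₀.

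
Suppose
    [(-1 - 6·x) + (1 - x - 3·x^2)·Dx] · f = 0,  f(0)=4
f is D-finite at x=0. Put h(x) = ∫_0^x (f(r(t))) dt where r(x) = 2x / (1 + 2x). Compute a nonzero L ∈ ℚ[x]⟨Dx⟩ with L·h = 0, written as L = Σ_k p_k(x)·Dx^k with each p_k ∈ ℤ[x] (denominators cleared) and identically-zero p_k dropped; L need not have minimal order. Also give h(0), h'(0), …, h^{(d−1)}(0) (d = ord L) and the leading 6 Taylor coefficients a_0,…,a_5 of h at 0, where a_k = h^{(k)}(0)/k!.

f: a_k = 4, 4, 16, 28, 76, 160, …
h₀=f(r): pull back L_f along r ⇒ L₀.
Integrate: L := L₀·Dx.
L = (2 + 28·x)·Dx + (-1 - 4·x + 8·x^2 + 24·x^3)·Dx^2  (order 2).
h: a_k = 0, 4, 4, 16, 0, 576/5, …
ICs: h(0) = 0, h′(0) = 4.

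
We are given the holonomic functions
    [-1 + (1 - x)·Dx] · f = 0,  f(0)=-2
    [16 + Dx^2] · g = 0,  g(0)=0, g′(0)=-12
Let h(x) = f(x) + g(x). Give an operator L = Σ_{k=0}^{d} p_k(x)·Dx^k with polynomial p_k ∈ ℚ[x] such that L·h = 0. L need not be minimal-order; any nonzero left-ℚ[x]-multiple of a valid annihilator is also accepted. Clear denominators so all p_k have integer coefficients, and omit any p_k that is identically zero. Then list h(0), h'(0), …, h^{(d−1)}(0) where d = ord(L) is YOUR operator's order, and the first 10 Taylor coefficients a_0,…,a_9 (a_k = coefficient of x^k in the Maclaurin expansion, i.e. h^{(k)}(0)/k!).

L = (176 - 256·x + 128·x^2) + (-144 + 400·x - 384·x^2 + 128·x^3)·Dx + (11 - 16·x + 8·x^2)·Dx^2 + (-9 + 25·x - 24·x^2 + 8·x^3)·Dx^3  (order 3).
h: a_k = -2, -14, -2, 30, -2, -138/5, -2, 814/105, -2, -3938/945, …
ICs: h(0) = -2, h′(0) = -14, h′′(0) = -4.

f: a_k = -2, -2, -2, -2, -2, -2, -2, -2, -2, -2, …
g: a_k = 0, -12, 0, 32, 0, -128/5, 0, 1024/105, 0, -2048/945, …
h₀=f+g: left-lcm gives L₀, ord ≤ 3.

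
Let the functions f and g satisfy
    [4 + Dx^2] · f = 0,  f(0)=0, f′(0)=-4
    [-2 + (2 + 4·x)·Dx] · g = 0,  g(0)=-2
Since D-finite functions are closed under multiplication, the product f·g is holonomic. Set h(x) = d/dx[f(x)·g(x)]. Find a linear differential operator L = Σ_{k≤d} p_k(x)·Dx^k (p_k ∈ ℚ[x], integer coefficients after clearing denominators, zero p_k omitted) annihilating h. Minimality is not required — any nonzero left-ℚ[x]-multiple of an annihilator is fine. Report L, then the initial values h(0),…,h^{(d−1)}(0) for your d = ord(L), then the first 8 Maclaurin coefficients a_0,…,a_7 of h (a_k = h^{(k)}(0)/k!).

L = (53 + 288·x + 544·x^2 + 512·x^3 + 256·x^4) + (-2 - 36·x - 96·x^2 - 64·x^3)·Dx + (7 + 44·x + 108·x^2 + 128·x^3 + 64·x^4)·Dx^2  (order 2).
h: a_k = 8, 16, -28, -16/3, -19/3, 162/5, -983/18, 30908/315, …
ICs: h(0) = 8, h′(0) = 16.

f: a_k = 0, -4, 0, 8/3, 0, -8/15, 0, 16/315, …
g: a_k = -2, -2, 1, -1, 5/4, -7/4, 21/8, -33/8, …
h₀=f·g: eliminate ⇒ L₀, order ≤ 2·1.
h₀' ⇒ L via d/dx closure of L₀.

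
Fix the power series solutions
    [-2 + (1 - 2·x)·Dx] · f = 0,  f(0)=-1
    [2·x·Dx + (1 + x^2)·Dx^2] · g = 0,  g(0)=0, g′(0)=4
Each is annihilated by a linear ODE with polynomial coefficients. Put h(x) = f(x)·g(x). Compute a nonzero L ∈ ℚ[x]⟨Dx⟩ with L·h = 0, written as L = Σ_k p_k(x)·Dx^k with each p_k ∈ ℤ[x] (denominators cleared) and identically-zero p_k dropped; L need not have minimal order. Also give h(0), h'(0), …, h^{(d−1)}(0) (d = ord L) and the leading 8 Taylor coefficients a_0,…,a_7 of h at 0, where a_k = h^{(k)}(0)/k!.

L = 4·x + (4 - 2·x + 8·x^2)·Dx + (-1 + 2·x - x^2 + 2·x^3)·Dx^2  (order 2).
h: a_k = 0, -4, -8, -44/3, -88/3, -892/15, -1784/15, -24916/105, …
ICs: h(0) = 0, h′(0) = -4.

f: a_k = -1, -2, -4, -8, -16, -32, -64, -128, …
g: a_k = 0, 4, 0, -4/3, 0, 4/5, 0, -4/7, …
L₀ := L_f ⊗_s L_g (sym. prod.), ord ≤ 2.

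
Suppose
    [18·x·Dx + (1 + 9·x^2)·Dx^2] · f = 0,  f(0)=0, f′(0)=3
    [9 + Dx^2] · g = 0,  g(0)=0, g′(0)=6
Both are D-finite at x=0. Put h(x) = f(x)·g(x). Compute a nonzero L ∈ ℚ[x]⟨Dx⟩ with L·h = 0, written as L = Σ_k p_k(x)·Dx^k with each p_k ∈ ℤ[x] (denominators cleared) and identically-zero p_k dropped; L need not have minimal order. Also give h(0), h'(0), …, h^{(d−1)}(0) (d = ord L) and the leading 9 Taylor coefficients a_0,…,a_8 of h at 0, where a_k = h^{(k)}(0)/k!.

L = (810 + 18954·x^2 + 72171·x^4 + 236196·x^6 + 531441·x^8) + (972·x + 14580·x^3 + 78732·x^5 + 236196·x^7)·Dx + (108 + 2592·x^2 + 13122·x^4 + 52488·x^6 + 118098·x^8)·Dx^2 + (108·x + 1620·x^3 + 8748·x^5 + 26244·x^7)·Dx^3 + (2 + 54·x^2 + 567·x^4 + 2916·x^6 + 6561·x^8)·Dx^4  (order 4).
h: a_k = 0, 0, 18, 0, -81, 0, 1539/4, 0, -94041/40, …
ICs: h(0) = 0, h′(0) = 0, h′′(0) = 36, h′′′(0) = 0.

f: a_k = 0, 3, 0, -9, 0, 243/5, 0, -2187/7, 0, …
g: a_k = 0, 6, 0, -9, 0, 81/20, 0, -243/280, 0, …
f·g: L₀ = L_f ⊗_s L_g, ord ≤ 2·2.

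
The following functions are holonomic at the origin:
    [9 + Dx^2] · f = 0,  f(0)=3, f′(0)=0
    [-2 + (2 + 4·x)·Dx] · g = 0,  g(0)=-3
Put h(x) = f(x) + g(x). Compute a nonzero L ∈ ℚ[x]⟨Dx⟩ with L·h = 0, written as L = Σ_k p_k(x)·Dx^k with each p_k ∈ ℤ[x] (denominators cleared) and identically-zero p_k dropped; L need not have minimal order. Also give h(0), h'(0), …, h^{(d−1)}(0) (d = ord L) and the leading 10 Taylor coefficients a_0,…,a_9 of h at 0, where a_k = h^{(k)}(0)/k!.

L = (-54 - 162·x - 162·x^2) + (36 + 234·x + 486·x^2 + 324·x^3)·Dx + (-6 - 18·x - 18·x^2)·Dx^2 + (4 + 26·x + 54·x^2 + 36·x^3)·Dx^3  (order 3).
h: a_k = 0, -3, -12, -3/2, 12, -21/8, 9/10, -99/16, 369/35, -2145/128, …
ICs: h(0) = 0, h′(0) = -3, h′′(0) = -24.

f: a_k = 3, 0, -27/2, 0, 81/8, 0, -243/80, 0, 2187/4480, 0, …
g: a_k = -3, -3, 3/2, -3/2, 15/8, -21/8, 63/16, -99/16, 1287/128, -2145/128, …
Sum ⇒ L₀ = lclm(L_f,L_g) in ℚ(x)⟨Dx⟩.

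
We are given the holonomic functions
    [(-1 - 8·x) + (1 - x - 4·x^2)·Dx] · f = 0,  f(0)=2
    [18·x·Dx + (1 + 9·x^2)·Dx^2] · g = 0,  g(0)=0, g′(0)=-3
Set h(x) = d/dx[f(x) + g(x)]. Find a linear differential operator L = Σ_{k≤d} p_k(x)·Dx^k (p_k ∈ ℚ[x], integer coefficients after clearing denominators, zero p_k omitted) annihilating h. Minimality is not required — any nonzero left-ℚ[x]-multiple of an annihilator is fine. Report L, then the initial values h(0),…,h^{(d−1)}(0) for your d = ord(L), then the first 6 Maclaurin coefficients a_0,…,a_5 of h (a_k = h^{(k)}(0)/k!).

L = (-90 + 360·x + 6462·x^2 + 14688·x^3 + 63936·x^4 + 31104·x^6) + (36 + 294·x + 324·x^2 + 3198·x^3 + 13680·x^4 + 46080·x^5 + 3888·x^6 + 31104·x^7)·Dx + (-5 - 16·x - 160·x^2 + 96·x^3 - 555·x^4 + 2304·x^5 + 4896·x^6 + 1296·x^7 + 5184·x^8)·Dx^2  (order 2).
h: a_k = -1, 20, 81, 232, 407, 2172, …
ICs: h(0) = -1, h′(0) = 20.

f: a_k = 2, 2, 10, 18, 58, 130, …
g: a_k = 0, -3, 0, 9, 0, -243/5, …
h₀=f+g: left-lcm gives L₀, ord ≤ 3.
h=h₀': d/dx-closure on L₀ ⇒ L.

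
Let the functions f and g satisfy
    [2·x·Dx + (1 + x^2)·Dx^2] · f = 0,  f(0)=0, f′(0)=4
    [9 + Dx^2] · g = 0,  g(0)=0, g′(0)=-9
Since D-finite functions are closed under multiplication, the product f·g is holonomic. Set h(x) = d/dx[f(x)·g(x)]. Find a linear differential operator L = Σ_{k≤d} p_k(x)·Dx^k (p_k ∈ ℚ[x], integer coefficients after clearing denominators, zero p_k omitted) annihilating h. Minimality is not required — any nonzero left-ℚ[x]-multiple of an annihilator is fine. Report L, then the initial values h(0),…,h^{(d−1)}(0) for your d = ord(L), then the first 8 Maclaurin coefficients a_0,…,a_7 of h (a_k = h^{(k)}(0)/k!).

f: a_k = 0, 4, 0, -4/3, 0, 4/5, 0, -4/7, …
g: a_k = 0, -9, 0, 27/2, 0, -243/40, 0, 729/560, …
Sym-product of L_f,L_g gives L₀ (≤ ord 4).
h=h₀': d/dx-closure on L₀ ⇒ L.
L = (20358 + 86886·x^2 + 157437·x^4 + 155520·x^6 + 96228·x^8 + 36450·x^10 + 6561·x^12) + (6372·x + 25596·x^3 + 39960·x^5 + 32400·x^7 + 14580·x^9 + 2916·x^11)·Dx + (3432 + 15828·x^2 + 31110·x^4 + 33588·x^6 + 22032·x^8 + 8424·x^10 + 1458·x^12)·Dx^2 + (708·x + 2844·x^3 + 4440·x^5 + 3600·x^7 + 1620·x^9 + 324·x^11)·Dx^3 + (130 + 686·x^2 + 1513·x^4 + 1812·x^6 + 1260·x^8 + 486·x^10 + 81·x^12)·Dx^4  (order 4).
h: a_k = 0, -72, 0, 264, 0, -297, 0, 234, …
ICs: h(0) = 0, h′(0) = -72, h′′(0) = 0, h′′′(0) = 1584.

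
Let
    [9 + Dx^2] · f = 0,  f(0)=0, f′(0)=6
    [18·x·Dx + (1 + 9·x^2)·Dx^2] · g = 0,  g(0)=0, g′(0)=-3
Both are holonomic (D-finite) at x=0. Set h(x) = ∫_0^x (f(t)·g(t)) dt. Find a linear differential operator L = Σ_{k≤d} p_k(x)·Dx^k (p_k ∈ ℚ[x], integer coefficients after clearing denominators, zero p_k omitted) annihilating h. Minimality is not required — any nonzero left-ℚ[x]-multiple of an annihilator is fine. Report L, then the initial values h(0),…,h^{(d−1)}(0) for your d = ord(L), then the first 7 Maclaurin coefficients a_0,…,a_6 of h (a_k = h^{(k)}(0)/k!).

f: a_k = 0, 6, 0, -9, 0, 81/20, 0, …
g: a_k = 0, -3, 0, 9, 0, -243/5, 0, …
Sym-product of L_f,L_g gives L₀ (≤ ord 4).
h=∫h₀ ⇒ L = L₀·Dx.
L = (810 + 18954·x^2 + 72171·x^4 + 236196·x^6 + 531441·x^8)·Dx + (972·x + 14580·x^3 + 78732·x^5 + 236196·x^7)·Dx^2 + (108 + 2592·x^2 + 13122·x^4 + 52488·x^6 + 118098·x^8)·Dx^3 + (108·x + 1620·x^3 + 8748·x^5 + 26244·x^7)·Dx^4 + (2 + 54·x^2 + 567·x^4 + 2916·x^6 + 6561·x^8)·Dx^5  (order 5).
h: a_k = 0, 0, 0, -6, 0, 81/5, 0, …
ICs: h(0) = 0, h′(0) = 0, h′′(0) = 0, h′′′(0) = -36, h′′′′(0) = 0.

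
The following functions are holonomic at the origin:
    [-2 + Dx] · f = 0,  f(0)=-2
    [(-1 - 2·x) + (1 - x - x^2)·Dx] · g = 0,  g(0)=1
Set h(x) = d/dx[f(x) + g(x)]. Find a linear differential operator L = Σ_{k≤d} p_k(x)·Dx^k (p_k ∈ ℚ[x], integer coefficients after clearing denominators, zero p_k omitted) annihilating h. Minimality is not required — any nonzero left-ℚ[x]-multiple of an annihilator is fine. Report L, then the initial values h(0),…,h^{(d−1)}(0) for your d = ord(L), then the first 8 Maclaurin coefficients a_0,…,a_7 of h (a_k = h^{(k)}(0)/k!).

L = (10 + 44·x + 44·x^2 + 48·x^3 + 12·x^4) + (-7 - 24·x - 28·x^2 - 12·x^3 + 10·x^4 + 4·x^5)·Dx + (1 + x + 3·x^2 - 6·x^3 - 8·x^4 - 2·x^5)·Dx^2  (order 2).
h: a_k = -3, -4, 1, 44/3, 112/3, 1154/15, 6599/45, 85648/315, …
ICs: h(0) = -3, h′(0) = -4.

f: a_k = -2, -4, -4, -8/3, -4/3, -8/15, -8/45, -16/315, …
g: a_k = 1, 1, 2, 3, 5, 8, 13, 21, …
L₀ := lclm(L_f,L_g); ord L₀ ≤ 1+1.
Derive L from L₀ (diff closure).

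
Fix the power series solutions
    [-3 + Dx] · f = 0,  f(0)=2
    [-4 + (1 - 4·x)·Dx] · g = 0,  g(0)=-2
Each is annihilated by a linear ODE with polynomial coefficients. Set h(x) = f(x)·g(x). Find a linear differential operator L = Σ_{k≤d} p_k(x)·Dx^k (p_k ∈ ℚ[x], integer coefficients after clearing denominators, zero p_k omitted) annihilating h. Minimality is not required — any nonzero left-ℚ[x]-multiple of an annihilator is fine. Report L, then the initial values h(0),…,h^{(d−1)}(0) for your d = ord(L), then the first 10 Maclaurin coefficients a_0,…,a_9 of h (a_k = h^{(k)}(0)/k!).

f: a_k = 2, 6, 9, 9, 27/4, 81/20, 81/40, 243/280, 729/2240, 243/2240, …
g: a_k = -2, -8, -32, -128, -512, -2048, -8192, -32768, -131072, -524288, …
L₀ := L_f ⊗_s L_g (sym. prod.), ord ≤ 1.
L = (7 - 12·x) + (-1 + 4·x)·Dx  (order 1).
h: a_k = -4, -28, -130, -538, -4331/2, -86701/10, -693689/20, -3884707/28, -88793407/160, -2486215639/1120, …
ICs: h(0) = -4.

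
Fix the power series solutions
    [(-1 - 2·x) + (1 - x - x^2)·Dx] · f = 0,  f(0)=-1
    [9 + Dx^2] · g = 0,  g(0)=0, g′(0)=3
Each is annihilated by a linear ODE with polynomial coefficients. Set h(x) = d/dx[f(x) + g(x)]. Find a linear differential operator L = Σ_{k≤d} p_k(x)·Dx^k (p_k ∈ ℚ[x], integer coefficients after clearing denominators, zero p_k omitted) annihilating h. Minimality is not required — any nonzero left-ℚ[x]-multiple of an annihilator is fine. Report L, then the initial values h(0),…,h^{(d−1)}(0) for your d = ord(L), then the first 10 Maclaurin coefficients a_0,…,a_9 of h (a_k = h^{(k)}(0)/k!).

L = (468 + 1026·x + 1170·x^2 + 450·x^3 + 630·x^4 + 486·x^5 + 162·x^6) + (-81 - 63·x + 252·x^2 + 45·x^3 - 90·x^4 + 153·x^5 + 189·x^6 + 54·x^7)·Dx + (52 + 114·x + 130·x^2 + 50·x^3 + 70·x^4 + 54·x^5 + 18·x^6)·Dx^2 + (-9 - 7·x + 28·x^2 + 5·x^3 - 10·x^4 + 17·x^5 + 21·x^6 + 6·x^7)·Dx^3  (order 3).
h: a_k = 2, -4, -45/2, -20, -239/8, -78, -12003/80, -272, -2215413/4480, -890, …
ICs: h(0) = 2, h′(0) = -4, h′′(0) = -45.

f: a_k = -1, -1, -2, -3, -5, -8, -13, -21, -34, -55, …
g: a_k = 0, 3, 0, -9/2, 0, 81/40, 0, -243/560, 0, 243/4480, …
L₀ := lclm(L_f,L_g); ord L₀ ≤ 1+2.
h=h₀': d/dx-closure on L₀ ⇒ L.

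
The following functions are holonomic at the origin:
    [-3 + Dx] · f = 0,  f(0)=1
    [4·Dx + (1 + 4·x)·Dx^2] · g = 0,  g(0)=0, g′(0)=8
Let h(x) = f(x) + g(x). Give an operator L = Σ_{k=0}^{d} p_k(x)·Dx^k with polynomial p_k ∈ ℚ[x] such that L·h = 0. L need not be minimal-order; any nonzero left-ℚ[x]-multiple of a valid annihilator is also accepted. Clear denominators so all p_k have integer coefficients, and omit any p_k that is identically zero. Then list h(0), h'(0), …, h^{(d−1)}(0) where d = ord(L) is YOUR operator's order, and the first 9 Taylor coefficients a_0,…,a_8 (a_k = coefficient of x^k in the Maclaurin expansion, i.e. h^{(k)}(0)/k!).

f: a_k = 1, 3, 9/2, 9/2, 27/8, 81/40, 81/80, 243/560, 729/4480, …
g: a_k = 0, 8, -16, 128/3, -128, 2048/5, -4096/3, 32768/7, -16384, …
f+g: L₀ = lclm(L_f,L_g), ord ≤ 1+2.
L = (-132 - 144·x)·Dx + (23 - 72·x - 144·x^2)·Dx^2 + (7 + 40·x + 48·x^2)·Dx^3  (order 3).
h: a_k = 1, 11, -23/2, 283/6, -997/8, 3293/8, -327437/240, 2621683/560, -73399591/4480, …
ICs: h(0) = 1, h′(0) = 11, h′′(0) = -23.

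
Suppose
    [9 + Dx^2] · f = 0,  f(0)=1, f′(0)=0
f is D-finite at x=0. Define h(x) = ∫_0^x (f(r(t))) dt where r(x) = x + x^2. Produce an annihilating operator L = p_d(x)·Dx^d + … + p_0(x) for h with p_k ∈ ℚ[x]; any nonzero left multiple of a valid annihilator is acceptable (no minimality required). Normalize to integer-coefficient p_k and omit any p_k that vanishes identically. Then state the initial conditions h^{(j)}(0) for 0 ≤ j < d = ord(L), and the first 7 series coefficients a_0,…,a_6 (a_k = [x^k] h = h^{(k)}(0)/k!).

L = (9 + 54·x + 108·x^2 + 72·x^3)·Dx - 2·Dx^2 + (1 + 2·x)·Dx^3  (order 3).
h: a_k = 0, 1, 0, -3/2, -9/4, -9/40, 9/4, …
ICs: h(0) = 0, h′(0) = 1, h′′(0) = 0.

f: a_k = 1, 0, -9/2, 0, 27/8, 0, -81/80, …
f∘r: x↦r, Dx↦Dx/r' in L_f ⇒ L₀.
∫: right-multiply L₀ by Dx.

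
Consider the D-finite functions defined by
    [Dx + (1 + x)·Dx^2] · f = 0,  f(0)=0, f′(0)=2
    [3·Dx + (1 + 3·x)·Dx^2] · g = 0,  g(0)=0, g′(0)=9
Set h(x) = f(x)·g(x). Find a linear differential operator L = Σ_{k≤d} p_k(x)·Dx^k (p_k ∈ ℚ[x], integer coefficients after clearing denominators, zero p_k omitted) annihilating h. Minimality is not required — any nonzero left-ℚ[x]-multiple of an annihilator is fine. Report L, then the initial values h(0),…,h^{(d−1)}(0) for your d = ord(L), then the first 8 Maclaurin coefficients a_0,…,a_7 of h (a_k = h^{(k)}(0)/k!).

L = (30 + 72·x + 54·x^2)·Dx + (76 + 354·x + 540·x^2 + 270·x^3)·Dx^2 + (29 + 200·x + 486·x^2 + 504·x^3 + 189·x^4)·Dx^3 + (2 + 19·x + 68·x^2 + 114·x^3 + 90·x^4 + 27·x^5)·Dx^4  (order 4).
h: a_k = 0, 0, 18, -36, 147/2, -162, 3807/10, -4686/5, …
ICs: h(0) = 0, h′(0) = 0, h′′(0) = 36, h′′′(0) = -216.

f: a_k = 0, 2, -1, 2/3, -1/2, 2/5, -1/3, 2/7, …
g: a_k = 0, 9, -27/2, 27, -243/4, 729/5, -729/2, 6561/7, …
h₀=f·g: eliminate ⇒ L₀, order ≤ 2·2.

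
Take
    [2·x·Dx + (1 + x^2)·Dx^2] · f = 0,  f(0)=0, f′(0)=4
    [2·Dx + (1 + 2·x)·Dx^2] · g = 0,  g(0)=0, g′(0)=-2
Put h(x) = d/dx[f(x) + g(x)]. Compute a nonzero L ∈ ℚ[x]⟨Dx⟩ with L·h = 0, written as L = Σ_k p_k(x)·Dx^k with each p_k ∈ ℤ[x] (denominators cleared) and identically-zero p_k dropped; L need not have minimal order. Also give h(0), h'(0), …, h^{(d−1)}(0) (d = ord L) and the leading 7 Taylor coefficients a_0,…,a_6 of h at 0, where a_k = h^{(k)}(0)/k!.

L = (-2 - 12·x + 6·x^2 + 4·x^3) + (-5 - 4·x - 9·x^2 + 12·x^3 + 8·x^4)·Dx + (-1 - x + 2·x^2 + x^3 + 3·x^4 + 2·x^5)·Dx^2  (order 2).
h: a_k = 2, 4, -12, 16, -28, 64, -132, …
ICs: h(0) = 2, h′(0) = 4.

f: a_k = 0, 4, 0, -4/3, 0, 4/5, 0, …
g: a_k = 0, -2, 2, -8/3, 4, -32/5, 32/3, …
Sum ⇒ L₀ = lclm(L_f,L_g) in ℚ(x)⟨Dx⟩.
h₀' ⇒ L via d/dx closure of L₀.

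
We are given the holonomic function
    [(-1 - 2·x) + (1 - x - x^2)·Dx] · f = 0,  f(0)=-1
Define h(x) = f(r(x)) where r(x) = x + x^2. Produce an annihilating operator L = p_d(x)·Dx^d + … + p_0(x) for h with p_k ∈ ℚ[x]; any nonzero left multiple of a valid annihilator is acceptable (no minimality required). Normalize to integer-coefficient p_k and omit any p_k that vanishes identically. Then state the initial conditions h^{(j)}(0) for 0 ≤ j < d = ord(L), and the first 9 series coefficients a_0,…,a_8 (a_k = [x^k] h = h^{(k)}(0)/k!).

f: a_k = -1, -1, -2, -3, -5, -8, -13, -21, -34, …
Substitute x→r, Dx→(1/r')Dx; clear ⇒ L₀.
L = (1 + 4·x + 6·x^2 + 4·x^3) + (-1 + x + 2·x^2 + 2·x^3 + x^4)·Dx  (order 1).
h: a_k = -1, -1, -3, -7, -16, -37, -86, -199, -461, …
ICs: h(0) = -1.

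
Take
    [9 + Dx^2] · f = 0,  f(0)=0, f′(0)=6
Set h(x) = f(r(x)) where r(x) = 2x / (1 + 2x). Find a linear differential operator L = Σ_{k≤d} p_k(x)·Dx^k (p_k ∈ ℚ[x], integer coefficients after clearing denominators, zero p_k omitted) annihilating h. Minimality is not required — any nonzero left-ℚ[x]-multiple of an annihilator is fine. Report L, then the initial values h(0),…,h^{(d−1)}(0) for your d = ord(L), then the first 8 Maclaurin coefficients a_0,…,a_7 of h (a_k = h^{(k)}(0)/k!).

f: a_k = 0, 6, 0, -9, 0, 81/20, 0, -243/280, …
f∘r: x↦r, Dx↦Dx/r' in L_f ⇒ L₀.
L = 36 + (4 + 24·x + 48·x^2 + 32·x^3)·Dx + (1 + 8·x + 24·x^2 + 32·x^3 + 16·x^4)·Dx^2  (order 2).
h: a_k = 0, 12, -24, -24, 336, -7032/5, 4080, -309648/35, …
ICs: h(0) = 0, h′(0) = 12.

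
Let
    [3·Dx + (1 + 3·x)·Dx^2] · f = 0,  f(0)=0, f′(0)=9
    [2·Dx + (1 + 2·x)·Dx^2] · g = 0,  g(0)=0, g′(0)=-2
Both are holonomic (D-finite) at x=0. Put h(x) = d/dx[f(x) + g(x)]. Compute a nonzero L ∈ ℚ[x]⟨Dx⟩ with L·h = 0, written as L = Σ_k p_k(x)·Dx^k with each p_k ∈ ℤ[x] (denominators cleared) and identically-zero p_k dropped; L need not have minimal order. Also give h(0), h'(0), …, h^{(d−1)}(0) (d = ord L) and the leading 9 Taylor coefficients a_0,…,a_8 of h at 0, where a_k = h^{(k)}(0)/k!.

L = 12 + (10 + 24·x)·Dx + (1 + 5·x + 6·x^2)·Dx^2  (order 2).
h: a_k = 7, -23, 73, -227, 697, -2123, 6433, -19427, 58537, …
ICs: h(0) = 7, h′(0) = -23.

f: a_k = 0, 9, -27/2, 27, -243/4, 729/5, -729/2, 6561/7, -19683/8, …
g: a_k = 0, -2, 2, -8/3, 4, -32/5, 32/3, -128/7, 32, …
Weyl lclm of L_f,L_g ⇒ L₀ (ord ≤ 4).
Derive L from L₀ (diff closure).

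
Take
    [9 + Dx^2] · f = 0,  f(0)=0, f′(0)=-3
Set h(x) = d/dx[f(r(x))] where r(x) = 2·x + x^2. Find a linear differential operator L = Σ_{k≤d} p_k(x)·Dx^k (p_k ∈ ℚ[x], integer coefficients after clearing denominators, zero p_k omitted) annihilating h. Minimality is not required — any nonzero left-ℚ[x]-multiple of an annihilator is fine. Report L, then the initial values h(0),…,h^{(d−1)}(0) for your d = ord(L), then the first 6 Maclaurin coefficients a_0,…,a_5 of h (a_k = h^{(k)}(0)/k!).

L = (39 + 144·x + 216·x^2 + 144·x^3 + 36·x^4) + (-3 - 3·x)·Dx + (1 + 2·x + x^2)·Dx^2  (order 2).
h: a_k = -6, -6, 108, 216, -189, -945, …
ICs: h(0) = -6, h′(0) = -6.

f: a_k = 0, -3, 0, 9/2, 0, -81/40, …
Change of var in L_f (x↦r) gives L₀.
Differentiate: ansatz ord ≤ ord L₀ ⇒ L.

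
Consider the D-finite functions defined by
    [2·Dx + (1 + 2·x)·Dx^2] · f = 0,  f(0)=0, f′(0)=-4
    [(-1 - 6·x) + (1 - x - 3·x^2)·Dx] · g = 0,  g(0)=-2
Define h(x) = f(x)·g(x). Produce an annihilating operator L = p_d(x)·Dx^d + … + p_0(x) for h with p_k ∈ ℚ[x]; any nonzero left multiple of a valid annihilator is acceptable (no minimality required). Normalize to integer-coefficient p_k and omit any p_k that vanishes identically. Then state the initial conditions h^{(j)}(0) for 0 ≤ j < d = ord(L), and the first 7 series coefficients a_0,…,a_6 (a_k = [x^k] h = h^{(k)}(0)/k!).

L = (8 + 24·x) + (18·x + 30·x^2)·Dx + (-1 - x + 5·x^2 + 6·x^3)·Dx^2  (order 2).
h: a_k = 0, 8, 0, 104/3, 56/3, 2224/15, 808/5, …
ICs: h(0) = 0, h′(0) = 8.

f: a_k = 0, -4, 4, -16/3, 8, -64/5, 64/3, …
g: a_k = -2, -2, -8, -14, -38, -80, -194, …
h₀=f·g: eliminate ⇒ L₀, order ≤ 2·1.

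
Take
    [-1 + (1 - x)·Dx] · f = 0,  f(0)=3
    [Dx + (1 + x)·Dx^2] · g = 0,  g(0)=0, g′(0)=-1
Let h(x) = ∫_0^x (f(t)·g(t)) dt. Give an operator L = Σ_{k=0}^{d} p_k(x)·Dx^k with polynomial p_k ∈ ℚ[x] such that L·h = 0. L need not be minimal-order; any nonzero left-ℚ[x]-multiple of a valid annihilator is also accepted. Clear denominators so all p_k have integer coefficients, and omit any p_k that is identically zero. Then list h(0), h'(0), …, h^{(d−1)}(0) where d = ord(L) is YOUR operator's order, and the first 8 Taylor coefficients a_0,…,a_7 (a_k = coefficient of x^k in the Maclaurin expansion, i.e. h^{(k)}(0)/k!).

L = Dx + (1 + 3·x)·Dx^2 + (-1 + x^2)·Dx^3  (order 3).
h: a_k = 0, 0, -3/2, -1/2, -5/8, -7/20, -47/120, -37/140, …
ICs: h(0) = 0, h′(0) = 0, h′′(0) = -3.

f: a_k = 3, 3, 3, 3, 3, 3, 3, 3, …
g: a_k = 0, -1, 1/2, -1/3, 1/4, -1/5, 1/6, -1/7, …
Product ⇒ symmetric product L₀, ord ≤ 2.
∫: right-multiply L₀ by Dx.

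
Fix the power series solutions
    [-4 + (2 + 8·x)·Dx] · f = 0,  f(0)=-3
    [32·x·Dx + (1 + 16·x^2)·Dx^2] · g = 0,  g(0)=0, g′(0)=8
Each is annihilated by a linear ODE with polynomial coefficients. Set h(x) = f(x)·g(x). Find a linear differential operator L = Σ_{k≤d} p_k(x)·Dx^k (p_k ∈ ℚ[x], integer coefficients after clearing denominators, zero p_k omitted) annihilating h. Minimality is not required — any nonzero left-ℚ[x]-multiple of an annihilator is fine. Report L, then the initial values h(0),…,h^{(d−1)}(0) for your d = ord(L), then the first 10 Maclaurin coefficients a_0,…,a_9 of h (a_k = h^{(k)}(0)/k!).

f: a_k = -3, -6, 6, -12, 30, -84, 252, -792, 2574, -8580, …
g: a_k = 0, 8, 0, -128/3, 0, 2048/5, 0, -32768/7, 0, 524288/9, …
Product ⇒ symmetric product L₀, ord ≤ 2.
L = (12 - 64·x - 64·x^2) + (-4 + 16·x + 192·x^2 + 256·x^3)·Dx + (1 + 8·x + 32·x^2 + 128·x^3 + 256·x^4)·Dx^2  (order 2).
h: a_k = 0, -24, -48, 176, 160, -6224/5, -13088/5, 603296/35, 714688/35, -3795152/21, …
ICs: h(0) = 0, h′(0) = -24.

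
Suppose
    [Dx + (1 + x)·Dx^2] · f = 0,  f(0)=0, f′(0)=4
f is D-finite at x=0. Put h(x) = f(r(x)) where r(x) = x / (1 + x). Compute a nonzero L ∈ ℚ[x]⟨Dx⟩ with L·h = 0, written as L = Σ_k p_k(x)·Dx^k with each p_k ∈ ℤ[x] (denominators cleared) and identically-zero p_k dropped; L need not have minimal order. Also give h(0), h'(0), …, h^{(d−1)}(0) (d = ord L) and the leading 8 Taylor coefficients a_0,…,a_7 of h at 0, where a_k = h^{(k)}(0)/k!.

L = (3 + 4·x)·Dx + (1 + 3·x + 2·x^2)·Dx^2  (order 2).
h: a_k = 0, 4, -6, 28/3, -15, 124/5, -42, 508/7, …
ICs: h(0) = 0, h′(0) = 4.

f: a_k = 0, 4, -2, 4/3, -1, 4/5, -2/3, 4/7, …
Substitute x→r, Dx→(1/r')Dx; clear ⇒ L₀.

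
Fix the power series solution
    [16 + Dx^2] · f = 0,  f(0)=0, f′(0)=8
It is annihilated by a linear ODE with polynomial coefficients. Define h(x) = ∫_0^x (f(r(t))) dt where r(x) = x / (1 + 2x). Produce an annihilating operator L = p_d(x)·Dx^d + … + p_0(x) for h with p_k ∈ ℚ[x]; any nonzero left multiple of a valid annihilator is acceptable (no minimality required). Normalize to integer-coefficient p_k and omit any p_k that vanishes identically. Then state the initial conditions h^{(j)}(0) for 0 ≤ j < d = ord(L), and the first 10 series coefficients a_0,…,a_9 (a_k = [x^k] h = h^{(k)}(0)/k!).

f: a_k = 0, 8, 0, -64/3, 0, 256/15, 0, -2048/315, 0, 4096/2835, …
h₀=f(r): pull back L_f along r ⇒ L₀.
∫: right-multiply L₀ by Dx.
L = 16·Dx + (4 + 24·x + 48·x^2 + 32·x^3)·Dx^2 + (1 + 8·x + 24·x^2 + 32·x^3 + 16·x^4)·Dx^3  (order 3).
h: a_k = 0, 0, 4, -16/3, 8/3, 64/5, -2752/45, 1280/7, -141376/315, 388096/405, …
ICs: h(0) = 0, h′(0) = 0, h′′(0) = 8.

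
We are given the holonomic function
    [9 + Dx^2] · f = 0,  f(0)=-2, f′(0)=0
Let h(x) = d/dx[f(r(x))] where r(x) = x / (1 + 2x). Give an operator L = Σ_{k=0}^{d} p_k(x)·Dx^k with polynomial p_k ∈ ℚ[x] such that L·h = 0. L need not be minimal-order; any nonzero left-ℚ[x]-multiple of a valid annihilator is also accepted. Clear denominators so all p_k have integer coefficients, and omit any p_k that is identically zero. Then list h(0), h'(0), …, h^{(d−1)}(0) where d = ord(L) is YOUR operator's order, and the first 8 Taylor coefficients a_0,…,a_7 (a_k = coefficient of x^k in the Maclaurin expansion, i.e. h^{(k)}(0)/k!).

f: a_k = -2, 0, 9, 0, -27/4, 0, 81/40, 0, …
Substitute x→r, Dx→(1/r')Dx; clear ⇒ L₀.
h₀' ⇒ L via d/dx closure of L₀.
L = (33 + 96·x + 96·x^2) + (12 + 72·x + 144·x^2 + 96·x^3)·Dx + (1 + 8·x + 24·x^2 + 32·x^3 + 16·x^4)·Dx^2  (order 2).
h: a_k = 0, 18, -108, 405, -1170, 54243/20, -47061/10, 188955/56, …
ICs: h(0) = 0, h′(0) = 18.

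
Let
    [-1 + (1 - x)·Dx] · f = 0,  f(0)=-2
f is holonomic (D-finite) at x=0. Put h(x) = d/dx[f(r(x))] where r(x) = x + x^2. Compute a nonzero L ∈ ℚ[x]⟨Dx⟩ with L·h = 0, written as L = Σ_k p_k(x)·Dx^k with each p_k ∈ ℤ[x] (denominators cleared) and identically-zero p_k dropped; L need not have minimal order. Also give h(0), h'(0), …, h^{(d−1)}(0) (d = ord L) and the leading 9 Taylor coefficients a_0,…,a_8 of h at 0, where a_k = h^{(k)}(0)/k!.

f: a_k = -2, -2, -2, -2, -2, -2, -2, -2, -2, …
h₀=f(r): pull back L_f along r ⇒ L₀.
Derive L from L₀ (diff closure).
L = (4 + 6·x + 6·x^2) + (-1 - x + 3·x^2 + 2·x^3)·Dx  (order 1).
h: a_k = -2, -8, -18, -40, -80, -156, -294, -544, -990, …
ICs: h(0) = -2.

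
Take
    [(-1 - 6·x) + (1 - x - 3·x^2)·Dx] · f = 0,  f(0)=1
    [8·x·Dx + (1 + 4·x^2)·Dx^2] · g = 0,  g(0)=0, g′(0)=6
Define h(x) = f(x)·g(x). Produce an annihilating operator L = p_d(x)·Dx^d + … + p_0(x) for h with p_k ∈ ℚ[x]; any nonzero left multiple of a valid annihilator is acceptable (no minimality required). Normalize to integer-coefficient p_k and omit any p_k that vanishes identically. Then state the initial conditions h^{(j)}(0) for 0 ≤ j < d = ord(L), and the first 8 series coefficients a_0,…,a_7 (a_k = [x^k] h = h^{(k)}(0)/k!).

f: a_k = 1, 1, 4, 7, 19, 40, 97, 217, …
g: a_k = 0, 6, 0, -8, 0, 96/5, 0, -384/7, …
L₀ := L_f ⊗_s L_g (sym. prod.), ord ≤ 2.
L = (6 + 8·x + 72·x^2) + (2 + 4·x + 16·x^2 + 72·x^3)·Dx + (-1 + x - x^2 + 4·x^3 + 12·x^4)·Dx^2  (order 2).
h: a_k = 0, 6, 6, 16, 34, 506/5, 1016/5, 15818/35, …
ICs: h(0) = 0, h′(0) = 6.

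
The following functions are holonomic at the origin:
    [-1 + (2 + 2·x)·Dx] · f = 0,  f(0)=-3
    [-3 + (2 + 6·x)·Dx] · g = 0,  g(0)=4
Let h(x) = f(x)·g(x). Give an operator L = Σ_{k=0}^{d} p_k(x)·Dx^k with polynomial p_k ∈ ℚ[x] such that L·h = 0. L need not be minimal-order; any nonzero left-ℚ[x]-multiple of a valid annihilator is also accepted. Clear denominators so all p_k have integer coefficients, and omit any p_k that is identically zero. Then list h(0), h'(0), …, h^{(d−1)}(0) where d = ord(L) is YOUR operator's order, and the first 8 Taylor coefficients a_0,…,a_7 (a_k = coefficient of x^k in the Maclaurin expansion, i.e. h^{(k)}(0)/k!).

f: a_k = -3, -3/2, 3/8, -3/16, 15/128, -21/256, 63/1024, -99/2048, …
g: a_k = 4, 6, -9/2, 27/4, -405/32, 1701/64, -15309/256, 72171/512, …
h₀=f·g: eliminate ⇒ L₀, order ≤ 1·1.
L = (-2 - 3·x) + (1 + 4·x + 3·x^2)·Dx  (order 1).
h: a_k = -12, -24, 6, -12, 51/2, -57, 531/4, -639/2, …
ICs: h(0) = -12.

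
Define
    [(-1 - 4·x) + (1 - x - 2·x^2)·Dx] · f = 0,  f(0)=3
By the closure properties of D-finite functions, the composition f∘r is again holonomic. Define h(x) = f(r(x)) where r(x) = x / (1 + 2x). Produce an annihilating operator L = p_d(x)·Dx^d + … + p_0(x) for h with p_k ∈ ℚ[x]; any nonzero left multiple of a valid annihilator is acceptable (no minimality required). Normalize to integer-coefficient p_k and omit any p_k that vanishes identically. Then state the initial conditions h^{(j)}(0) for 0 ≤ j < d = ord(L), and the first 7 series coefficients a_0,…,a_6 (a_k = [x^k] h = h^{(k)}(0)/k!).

L = (-1 - 6·x) + (1 + 5·x + 6·x^2)·Dx  (order 1).
h: a_k = 3, 3, 3, -9, 27, -81, 243, …
ICs: h(0) = 3.

f: a_k = 3, 3, 9, 15, 33, 63, 129, …
Substitute x→r, Dx→(1/r')Dx; clear ⇒ L₀.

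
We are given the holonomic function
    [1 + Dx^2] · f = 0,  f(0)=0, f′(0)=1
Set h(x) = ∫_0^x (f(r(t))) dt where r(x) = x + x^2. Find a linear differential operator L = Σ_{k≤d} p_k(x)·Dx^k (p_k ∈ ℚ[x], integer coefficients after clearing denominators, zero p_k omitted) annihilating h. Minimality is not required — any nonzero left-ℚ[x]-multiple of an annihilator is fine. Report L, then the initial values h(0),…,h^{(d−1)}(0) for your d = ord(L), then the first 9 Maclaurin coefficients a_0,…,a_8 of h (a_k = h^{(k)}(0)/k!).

L = (1 + 6·x + 12·x^2 + 8·x^3)·Dx - 2·Dx^2 + (1 + 2·x)·Dx^3  (order 3).
h: a_k = 0, 0, 1/2, 1/3, -1/24, -1/10, -59/720, -1/56, 419/40320, …
ICs: h(0) = 0, h′(0) = 0, h′′(0) = 1.

f: a_k = 0, 1, 0, -1/6, 0, 1/120, 0, -1/5040, 0, …
L₀ from L_f via x↦r, Dx↦r'^{-1}Dx.
h=∫₀ˣh₀: take L = L₀·Dx.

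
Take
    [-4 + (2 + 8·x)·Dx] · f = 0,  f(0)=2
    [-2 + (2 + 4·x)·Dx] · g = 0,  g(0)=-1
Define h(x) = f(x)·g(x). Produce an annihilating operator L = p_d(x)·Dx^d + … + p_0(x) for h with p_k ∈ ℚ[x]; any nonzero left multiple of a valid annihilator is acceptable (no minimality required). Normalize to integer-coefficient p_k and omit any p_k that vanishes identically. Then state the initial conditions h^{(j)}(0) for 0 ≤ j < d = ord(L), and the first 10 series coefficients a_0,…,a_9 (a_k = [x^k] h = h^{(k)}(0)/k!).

L = (-3 - 8·x) + (1 + 6·x + 8·x^2)·Dx  (order 1).
h: a_k = -2, -6, 1, -3, 37/4, -117/4, 757/8, -2499/8, 67181/64, -229281/64, …
ICs: h(0) = -2.

f: a_k = 2, 4, -4, 8, -20, 56, -168, 528, -1716, 5720, …
g: a_k = -1, -1, 1/2, -1/2, 5/8, -7/8, 21/16, -33/16, 429/128, -715/128, …
L₀ := L_f ⊗_s L_g (sym. prod.), ord ≤ 1.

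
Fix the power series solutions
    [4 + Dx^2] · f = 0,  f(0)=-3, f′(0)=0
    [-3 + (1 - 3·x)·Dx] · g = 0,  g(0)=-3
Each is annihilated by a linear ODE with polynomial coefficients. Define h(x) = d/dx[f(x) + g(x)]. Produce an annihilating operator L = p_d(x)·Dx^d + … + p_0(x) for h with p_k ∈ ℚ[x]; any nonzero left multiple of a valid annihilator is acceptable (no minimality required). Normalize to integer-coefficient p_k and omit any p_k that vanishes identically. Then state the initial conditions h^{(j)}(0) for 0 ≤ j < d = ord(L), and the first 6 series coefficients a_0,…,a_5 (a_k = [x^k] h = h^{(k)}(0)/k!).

L = (1344 - 288·x + 432·x^2) + (-116 + 396·x - 216·x^2 + 216·x^3)·Dx + (336 - 72·x + 108·x^2)·Dx^2 + (-29 + 99·x - 54·x^2 + 54·x^3)·Dx^3  (order 3).
h: a_k = -9, -42, -243, -980, -3645, -65602/5, …
ICs: h(0) = -9, h′(0) = -42, h′′(0) = -486.

f: a_k = -3, 0, 6, 0, -2, 0, …
g: a_k = -3, -9, -27, -81, -243, -729, …
Weyl lclm of L_f,L_g ⇒ L₀ (ord ≤ 3).
Differentiate: ansatz ord ≤ ord L₀ ⇒ L.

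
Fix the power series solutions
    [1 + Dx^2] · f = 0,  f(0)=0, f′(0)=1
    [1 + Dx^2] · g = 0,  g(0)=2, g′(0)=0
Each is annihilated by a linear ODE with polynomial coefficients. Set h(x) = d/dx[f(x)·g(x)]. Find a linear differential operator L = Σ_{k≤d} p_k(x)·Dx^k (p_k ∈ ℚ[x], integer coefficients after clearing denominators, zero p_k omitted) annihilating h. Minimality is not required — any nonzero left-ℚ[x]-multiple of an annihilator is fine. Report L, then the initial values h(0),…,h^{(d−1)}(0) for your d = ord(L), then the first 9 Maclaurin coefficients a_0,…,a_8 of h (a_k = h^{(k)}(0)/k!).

f: a_k = 0, 1, 0, -1/6, 0, 1/120, 0, -1/5040, 0, …
g: a_k = 2, 0, -1, 0, 1/12, 0, -1/360, 0, 1/20160, …
Sym-product of L_f,L_g gives L₀ (≤ ord 4).
Differentiate: ansatz ord ≤ ord L₀ ⇒ L.
L = 4 + Dx^2  (order 2).
h: a_k = 2, 0, -4, 0, 4/3, 0, -8/45, 0, 4/315, …
ICs: h(0) = 2, h′(0) = 0.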